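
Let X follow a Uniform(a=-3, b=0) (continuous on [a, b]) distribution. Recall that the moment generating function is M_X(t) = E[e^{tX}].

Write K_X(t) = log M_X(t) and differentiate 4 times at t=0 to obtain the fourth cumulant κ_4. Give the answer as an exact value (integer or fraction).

κ_4 = K′′′′(0) = -27/40

M_X(t) = (1 - e^(-3*t))/(3*t)
K_X(t) = log M_X(t) = -log(t) + log(1 - e^(-3*t)) - log(3)
K′(t) = (3*t - e^(3*t) + 1)/(t*e^(3*t) - t)
K′′(t) = (-9*t^2*e^(3*t) + e^(6*t) - 2*e^(3*t) + 1)/(t^2*e^(6*t) - 2*t^2*e^(3*t) + t^2)
K′′′(t) = (27*t^3*e^(6*t) + 27*t^3*e^(3*t) - 2*e^(9*t) + 6*e^(6*t) - 6*e^(3*t) + 2)/(t^3*e^(9*t) - 3*t^3*e^(6*t) + 3*t^3*e^(3*t) - t^3)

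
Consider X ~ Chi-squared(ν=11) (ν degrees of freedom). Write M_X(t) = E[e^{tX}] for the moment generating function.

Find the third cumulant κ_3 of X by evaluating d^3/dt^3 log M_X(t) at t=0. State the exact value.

M_X(t) = (1 - 2*t)^(-11/2)
K_X(t) = log M_X(t) = -11*log(1 - 2*t)/2
dK/dt = -11/(2*t - 1)
d^2K/dt^2 = 22/(4*t^2 - 4*t + 1)
d^3K/dt^3 = -88/(8*t^3 - 12*t^2 + 6*t - 1)

κ_3 = d^3K/dt^3 |_{t=0} = 88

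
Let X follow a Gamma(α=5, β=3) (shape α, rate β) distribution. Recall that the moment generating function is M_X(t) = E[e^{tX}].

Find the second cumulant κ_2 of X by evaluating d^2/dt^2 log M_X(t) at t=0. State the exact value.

κ_2 = d^2K/dt^2 |_{t=0} = 5/9

M_X(t) = 243/(3 - t)^5
K_X(t) = log M_X(t) = -5*log(3 - t) + 5*log(3)
dK/dt = -5/(t - 3)
d^2K/dt^2 = 5/(t^2 - 6*t + 9)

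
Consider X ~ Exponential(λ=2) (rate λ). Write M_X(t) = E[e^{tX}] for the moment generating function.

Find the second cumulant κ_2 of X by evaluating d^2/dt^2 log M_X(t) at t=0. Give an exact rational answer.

M_X(t) = 2/(2 - t)
K_X(t) = log M_X(t) = -log(2 - t) + log(2)
K^(2)(t) = 1/(t^2 - 4*t + 4)

κ_2 = K^(2)(0) = 1/4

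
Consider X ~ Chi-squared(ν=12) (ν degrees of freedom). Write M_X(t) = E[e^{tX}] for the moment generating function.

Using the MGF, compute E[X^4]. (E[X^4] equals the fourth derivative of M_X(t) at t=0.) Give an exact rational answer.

M_X(t) = (1 - 2*t)^(-6)
dM/dt = -12/(128*t^7 - 448*t^6 + 672*t^5 - 560*t^4 + 280*t^3 - 84*t^2 + 14*t - 1)
d^2M/dt^2 = 168/(256*t^8 - 1024*t^7 + 1792*t^6 - 1792*t^5 + 1120*t^4 - 448*t^3 + 112*t^2 - 16*t + 1)
d^3M/dt^3 = -2688/(512*t^9 - 2304*t^8 + 4608*t^7 - 5376*t^6 + 4032*t^5 - 2016*t^4 + 672*t^3 - 144*t^2 + 18*t - 1)
d^4M/dt^4 = 48384/(1024*t^10 - 5120*t^9 + 11520*t^8 - 15360*t^7 + 13440*t^6 - 8064*t^5 + 3360*t^4 - 960*t^3 + 180*t^2 - 20*t + 1)

E[X^4] = d^4M/dt^4 |_{t=0} = 48384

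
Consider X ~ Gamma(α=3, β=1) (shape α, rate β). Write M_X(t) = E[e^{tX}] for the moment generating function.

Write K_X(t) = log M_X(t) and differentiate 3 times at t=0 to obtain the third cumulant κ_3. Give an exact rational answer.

κ_3 = K′′′(0) = 6

M_X(t) = (1 - t)^(-3)
K_X(t) = log M_X(t) = -3*log(1 - t)
K′(t) = -3/(t - 1)
K′′(t) = 3/(t^2 - 2*t + 1)
K′′′(t) = -6/(t^3 - 3*t^2 + 3*t - 1)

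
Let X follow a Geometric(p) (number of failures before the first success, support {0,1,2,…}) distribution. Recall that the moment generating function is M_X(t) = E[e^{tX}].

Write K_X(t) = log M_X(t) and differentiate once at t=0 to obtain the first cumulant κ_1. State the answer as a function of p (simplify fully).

M_X(t) = p/(-(1 - p)*e^(t) + 1)
K_X(t) = log M_X(t) = log(p) - log(-(1 - p)*e^(t) + 1)
K′(t) = (-p*e^(t) + e^(t))/(p*e^(t) - e^(t) + 1)

κ_1 = K′(0) = (1 - p)/p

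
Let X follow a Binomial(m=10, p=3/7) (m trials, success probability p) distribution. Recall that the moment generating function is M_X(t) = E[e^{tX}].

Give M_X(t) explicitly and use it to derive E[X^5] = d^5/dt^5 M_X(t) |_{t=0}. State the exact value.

E[X^5] = d^5M/dt^5 |_{t=0} = 9139800/2401

M_X(t) = (3*e^(t)/7 + 4/7)^10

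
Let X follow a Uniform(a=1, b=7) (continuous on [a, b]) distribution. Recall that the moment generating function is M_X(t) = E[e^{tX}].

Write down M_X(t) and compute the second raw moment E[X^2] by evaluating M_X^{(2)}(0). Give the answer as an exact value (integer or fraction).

E[X^2] = D^2[M](0) = 19

M_X(t) = (e^(7*t) - e^(t))/(6*t)
D^2[M](t) = (49*t^2*e^(7*t) - t^2*e^(t) - 14*t*e^(7*t) + 2*t*e^(t) + 2*e^(7*t) - 2*e^(t))/(6*t^3)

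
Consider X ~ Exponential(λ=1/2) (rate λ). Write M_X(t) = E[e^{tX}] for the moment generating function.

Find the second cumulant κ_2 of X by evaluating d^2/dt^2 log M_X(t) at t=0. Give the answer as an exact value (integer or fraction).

M_X(t) = 1/(2*(1/2 - t))
K_X(t) = log M_X(t) = -log(1/2 - t) - log(2)
dK/dt = -2/(2*t - 1)
d^2K/dt^2 = 4/(4*t^2 - 4*t + 1)

κ_2 = d^2K/dt^2 |_{t=0} = 4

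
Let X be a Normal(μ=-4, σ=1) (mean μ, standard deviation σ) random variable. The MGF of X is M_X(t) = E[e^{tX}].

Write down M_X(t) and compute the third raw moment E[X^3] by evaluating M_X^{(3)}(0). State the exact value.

E[X^3] = d^3M/dt^3 |_{t=0} = -76

M_X(t) = e^(t^2/2 - 4*t)
dM/dt = t*e^(-4*t)*e^(t^2/2) - 4*e^(-4*t)*e^(t^2/2)
d^2M/dt^2 = (t^2*e^(t^2/2) - 8*t*e^(t^2/2) + 17*e^(t^2/2))*e^(-4*t)
d^3M/dt^3 = (t^3*e^(t^2/2) - 12*t^2*e^(t^2/2) + 51*t*e^(t^2/2) - 76*e^(t^2/2))*e^(-4*t)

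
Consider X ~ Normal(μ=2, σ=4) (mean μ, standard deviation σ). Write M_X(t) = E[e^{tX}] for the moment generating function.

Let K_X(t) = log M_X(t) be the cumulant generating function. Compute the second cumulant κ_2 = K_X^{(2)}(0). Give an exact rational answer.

M_X(t) = e^(8*t^2 + 2*t)
K_X(t) = log M_X(t) = 8*t^2 + 2*t
K′(t) = 16*t + 2
K′′(t) = 16

κ_2 = K′′(0) = 16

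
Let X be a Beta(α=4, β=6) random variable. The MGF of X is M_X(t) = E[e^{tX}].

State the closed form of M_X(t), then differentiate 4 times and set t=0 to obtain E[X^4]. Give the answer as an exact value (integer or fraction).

M_X(t) = ₁F₁(4; 10; t)
D^4[M](t) = 7*₁F₁(8; 14; t)/143

E[X^4] = D^4[M](0) = 7/143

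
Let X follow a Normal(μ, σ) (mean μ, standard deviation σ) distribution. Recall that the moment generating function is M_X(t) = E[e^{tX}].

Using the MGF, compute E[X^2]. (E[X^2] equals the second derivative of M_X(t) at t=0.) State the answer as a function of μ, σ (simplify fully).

E[X^2] = M′′(0) = μ^2 + σ^2

M_X(t) = e^(μ*t + σ^2*t^2/2)
M′(t) = μ*e^(μ*t)*e^(σ^2*t^2/2) + σ^2*t*e^(μ*t)*e^(σ^2*t^2/2)
M′′(t) = μ^2*e^(μ*t)*e^(σ^2*t^2/2) + 2*μ*σ^2*t*e^(μ*t)*e^(σ^2*t^2/2) + σ^4*t^2*e^(μ*t)*e^(σ^2*t^2/2) + σ^2*e^(μ*t)*e^(σ^2*t^2/2)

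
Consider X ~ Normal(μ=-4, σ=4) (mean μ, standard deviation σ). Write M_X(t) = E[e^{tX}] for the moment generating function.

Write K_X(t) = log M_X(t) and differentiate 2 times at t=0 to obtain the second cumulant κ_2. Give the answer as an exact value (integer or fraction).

M_X(t) = e^(8*t^2 - 4*t)
K_X(t) = log M_X(t) = 8*t^2 - 4*t
dK/dt = 16*t - 4
d^2K/dt^2 = 16

κ_2 = d^2K/dt^2 |_{t=0} = 16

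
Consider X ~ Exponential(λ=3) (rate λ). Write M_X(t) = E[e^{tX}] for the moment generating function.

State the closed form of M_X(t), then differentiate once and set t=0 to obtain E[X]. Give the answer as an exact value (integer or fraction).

M_X(t) = 3/(3 - t)
M^(1)(t) = 3/(t^2 - 6*t + 9)

E[X] = M^(1)(0) = 1/3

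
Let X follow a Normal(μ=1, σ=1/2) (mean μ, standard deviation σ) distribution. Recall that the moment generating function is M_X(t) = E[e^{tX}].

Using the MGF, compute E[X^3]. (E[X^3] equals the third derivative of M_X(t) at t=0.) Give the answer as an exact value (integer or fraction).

E[X^3] = M′′′(0) = 7/4

M_X(t) = e^(t^2/8 + t)
M′(t) = t*e^(t)*e^(t^2/8)/4 + e^(t)*e^(t^2/8)
M′′(t) = t^2*e^(t)*e^(t^2/8)/16 + t*e^(t)*e^(t^2/8)/2 + 5*e^(t)*e^(t^2/8)/4
M′′′(t) = t^3*e^(t)*e^(t^2/8)/64 + 3*t^2*e^(t)*e^(t^2/8)/16 + 15*t*e^(t)*e^(t^2/8)/16 + 7*e^(t)*e^(t^2/8)/4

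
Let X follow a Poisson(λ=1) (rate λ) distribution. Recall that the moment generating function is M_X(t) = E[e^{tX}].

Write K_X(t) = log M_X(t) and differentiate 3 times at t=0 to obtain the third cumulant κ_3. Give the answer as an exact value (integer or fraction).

κ_3 = K^(3)(0) = 1

M_X(t) = e^(e^(t) - 1)
K_X(t) = log M_X(t) = e^(t) - 1
K^(3)(t) = e^(t)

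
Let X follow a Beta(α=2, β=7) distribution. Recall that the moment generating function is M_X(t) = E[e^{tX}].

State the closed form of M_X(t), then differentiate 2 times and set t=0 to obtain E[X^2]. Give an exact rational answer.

E[X^2] = d^2M/dt^2 |_{t=0} = 1/15

M_X(t) = ₁F₁(2; 9; t)
dM/dt = 2*₁F₁(3; 10; t)/9
d^2M/dt^2 = ₁F₁(4; 11; t)/15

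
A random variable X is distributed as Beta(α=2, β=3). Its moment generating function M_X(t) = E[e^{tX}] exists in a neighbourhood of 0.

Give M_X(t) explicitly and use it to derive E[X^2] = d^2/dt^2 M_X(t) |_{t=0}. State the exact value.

E[X^2] = M^(2)(0) = 1/5

M_X(t) = ₁F₁(2; 5; t)
M^(2)(t) = ₁F₁(4; 7; t)/5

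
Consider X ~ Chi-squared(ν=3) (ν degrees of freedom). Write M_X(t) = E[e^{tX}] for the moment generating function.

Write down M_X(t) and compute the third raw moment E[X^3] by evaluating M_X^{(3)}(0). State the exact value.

M_X(t) = (1 - 2*t)^(-3/2)
M′(t) = 3/(4*t^2*√(1 - 2*t) - 4*t*√(1 - 2*t) + √(1 - 2*t))
M′′(t) = -15/(8*t^3*√(1 - 2*t) - 12*t^2*√(1 - 2*t) + 6*t*√(1 - 2*t) - √(1 - 2*t))
M′′′(t) = 105/(16*t^4*√(1 - 2*t) - 32*t^3*√(1 - 2*t) + 24*t^2*√(1 - 2*t) - 8*t*√(1 - 2*t) + √(1 - 2*t))

E[X^3] = M′′′(0) = 105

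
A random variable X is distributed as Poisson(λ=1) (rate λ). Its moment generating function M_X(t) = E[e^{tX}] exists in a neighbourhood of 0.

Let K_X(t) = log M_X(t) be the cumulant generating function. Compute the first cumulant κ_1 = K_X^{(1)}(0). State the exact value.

M_X(t) = e^(e^(t) - 1)
K_X(t) = log M_X(t) = e^(t) - 1
dK/dt = e^(t)

κ_1 = dK/dt |_{t=0} = 1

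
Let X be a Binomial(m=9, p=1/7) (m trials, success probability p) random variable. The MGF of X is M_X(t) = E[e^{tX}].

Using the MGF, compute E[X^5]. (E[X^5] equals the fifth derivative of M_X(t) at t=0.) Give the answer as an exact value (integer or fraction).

E[X^5] = D^5[M](0) = 176607/2401

M_X(t) = (e^(t)/7 + 6/7)^9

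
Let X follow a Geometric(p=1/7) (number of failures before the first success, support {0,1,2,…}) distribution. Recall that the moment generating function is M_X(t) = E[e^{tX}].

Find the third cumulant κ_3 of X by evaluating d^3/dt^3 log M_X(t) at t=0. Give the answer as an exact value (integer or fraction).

M_X(t) = 1/(7*(1 - 6*e^(t)/7))
K_X(t) = log M_X(t) = -log(1 - 6*e^(t)/7) - log(7)
K′(t) = -6*e^(t)/(6*e^(t) - 7)
K′′(t) = 42*e^(t)/(36*e^(2*t) - 84*e^(t) + 49)
K′′′(t) = (-252*e^(2*t) - 294*e^(t))/(216*e^(3*t) - 756*e^(2*t) + 882*e^(t) - 343)

κ_3 = K′′′(0) = 546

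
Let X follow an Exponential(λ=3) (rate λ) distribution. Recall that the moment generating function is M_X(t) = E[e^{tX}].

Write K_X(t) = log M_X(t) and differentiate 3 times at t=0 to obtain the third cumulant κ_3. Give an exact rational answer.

M_X(t) = 3/(3 - t)
K_X(t) = log M_X(t) = -log(3 - t) + log(3)
dK/dt = -1/(t - 3)
d^2K/dt^2 = 1/(t^2 - 6*t + 9)
d^3K/dt^3 = -2/(t^3 - 9*t^2 + 27*t - 27)

κ_3 = d^3K/dt^3 |_{t=0} = 2/27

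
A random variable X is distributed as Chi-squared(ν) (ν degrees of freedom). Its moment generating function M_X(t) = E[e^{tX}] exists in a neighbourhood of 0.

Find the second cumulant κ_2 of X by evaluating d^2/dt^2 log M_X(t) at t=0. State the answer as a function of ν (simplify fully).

M_X(t) = (1 - 2*t)^(-ν/2)
K_X(t) = log M_X(t) = -ν*log(1 - 2*t)/2
K^(2)(t) = 2*ν/(4*t^2 - 4*t + 1)

κ_2 = K^(2)(0) = 2*ν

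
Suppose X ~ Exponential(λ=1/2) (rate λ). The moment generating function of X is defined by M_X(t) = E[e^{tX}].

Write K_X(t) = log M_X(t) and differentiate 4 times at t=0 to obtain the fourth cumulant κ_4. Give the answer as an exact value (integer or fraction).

κ_4 = K^(4)(0) = 96

M_X(t) = 1/(2*(1/2 - t))
K_X(t) = log M_X(t) = -log(1/2 - t) - log(2)
K^(4)(t) = 96/(16*t^4 - 32*t^3 + 24*t^2 - 8*t + 1)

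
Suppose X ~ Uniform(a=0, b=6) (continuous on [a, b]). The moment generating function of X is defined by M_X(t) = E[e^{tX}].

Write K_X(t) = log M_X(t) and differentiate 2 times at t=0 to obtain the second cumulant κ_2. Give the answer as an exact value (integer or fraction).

M_X(t) = (e^(6*t) - 1)/(6*t)
K_X(t) = log M_X(t) = -log(t) + log(e^(6*t) - 1) - log(6)
K′(t) = (6*t*e^(6*t) - e^(6*t) + 1)/(t*e^(6*t) - t)
K′′(t) = (-36*t^2*e^(6*t) + e^(12*t) - 2*e^(6*t) + 1)/(t^2*e^(12*t) - 2*t^2*e^(6*t) + t^2)

κ_2 = K′′(0) = 3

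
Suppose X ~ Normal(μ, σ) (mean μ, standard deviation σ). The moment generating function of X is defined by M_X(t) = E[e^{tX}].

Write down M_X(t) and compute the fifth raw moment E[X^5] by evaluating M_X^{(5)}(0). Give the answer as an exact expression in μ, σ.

E[X^5] = d^5M/dt^5 |_{t=0} = μ*(μ^4 + 10*μ^2*σ^2 + 15*σ^4)

M_X(t) = e^(μ*t + σ^2*t^2/2)
dM/dt = μ*e^(μ*t)*e^(σ^2*t^2/2) + σ^2*t*e^(μ*t)*e^(σ^2*t^2/2)
d^2M/dt^2 = μ^2*e^(μ*t)*e^(σ^2*t^2/2) + 2*μ*σ^2*t*e^(μ*t)*e^(σ^2*t^2/2) + σ^4*t^2*e^(μ*t)*e^(σ^2*t^2/2) + σ^2*e^(μ*t)*e^(σ^2*t^2/2)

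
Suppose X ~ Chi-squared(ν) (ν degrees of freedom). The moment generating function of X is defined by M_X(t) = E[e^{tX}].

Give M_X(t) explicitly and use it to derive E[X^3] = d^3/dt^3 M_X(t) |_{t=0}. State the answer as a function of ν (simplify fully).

M_X(t) = (1 - 2*t)^(-ν/2)
dM/dt = -ν/(2*t*(1 - 2*t)^(ν/2) - (1 - 2*t)^(ν/2))
d^2M/dt^2 = (ν^2 + 2*ν)/(4*t^2*(1 - 2*t)^(ν/2) - 4*t*(1 - 2*t)^(ν/2) + (1 - 2*t)^(ν/2))
d^3M/dt^3 = (-ν^3 - 6*ν^2 - 8*ν)/(8*t^3*(1 - 2*t)^(ν/2) - 12*t^2*(1 - 2*t)^(ν/2) + 6*t*(1 - 2*t)^(ν/2) - (1 - 2*t)^(ν/2))

E[X^3] = d^3M/dt^3 |_{t=0} = ν*(ν^2 + 6*ν + 8)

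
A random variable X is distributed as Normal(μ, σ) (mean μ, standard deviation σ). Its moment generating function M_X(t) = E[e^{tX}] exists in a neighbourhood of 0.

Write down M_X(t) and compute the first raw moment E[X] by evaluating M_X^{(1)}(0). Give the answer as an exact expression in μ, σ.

M_X(t) = e^(μ*t + σ^2*t^2/2)
M′(t) = μ*e^(μ*t)*e^(σ^2*t^2/2) + σ^2*t*e^(μ*t)*e^(σ^2*t^2/2)

E[X] = M′(0) = μ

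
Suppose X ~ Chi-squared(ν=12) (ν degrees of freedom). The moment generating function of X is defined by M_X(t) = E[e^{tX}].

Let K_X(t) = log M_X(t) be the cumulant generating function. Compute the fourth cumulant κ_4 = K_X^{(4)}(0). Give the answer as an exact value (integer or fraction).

κ_4 = K^(4)(0) = 576

M_X(t) = (1 - 2*t)^(-6)
K_X(t) = log M_X(t) = -6*log(1 - 2*t)
K^(4)(t) = 576/(16*t^4 - 32*t^3 + 24*t^2 - 8*t + 1)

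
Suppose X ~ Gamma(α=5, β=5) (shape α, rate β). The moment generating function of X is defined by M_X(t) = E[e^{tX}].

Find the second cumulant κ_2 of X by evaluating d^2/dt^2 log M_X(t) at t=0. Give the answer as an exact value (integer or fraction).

κ_2 = K^(2)(0) = 1/5

M_X(t) = 3125/(5 - t)^5
K_X(t) = log M_X(t) = -5*log(5 - t) + 5*log(5)
K^(2)(t) = 5/(t^2 - 10*t + 25)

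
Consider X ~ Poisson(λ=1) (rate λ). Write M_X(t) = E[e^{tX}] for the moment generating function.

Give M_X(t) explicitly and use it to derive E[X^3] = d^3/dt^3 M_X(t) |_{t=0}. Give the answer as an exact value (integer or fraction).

E[X^3] = M′′′(0) = 5

M_X(t) = e^(e^(t) - 1)
M′(t) = e^(-1)*e^(t)*e^(e^(t))
M′′(t) = (e^(2*t)*e^(e^(t)) + e^(t)*e^(e^(t)))*e^(-1)
M′′′(t) = (e^(3*t)*e^(e^(t)) + 3*e^(2*t)*e^(e^(t)) + e^(t)*e^(e^(t)))*e^(-1)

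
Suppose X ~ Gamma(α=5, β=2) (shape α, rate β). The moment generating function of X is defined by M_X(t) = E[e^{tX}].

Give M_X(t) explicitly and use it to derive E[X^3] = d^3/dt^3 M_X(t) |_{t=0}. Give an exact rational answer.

E[X^3] = D^3[M](0) = 105/4

M_X(t) = 32/(2 - t)^5
D^3[M](t) = 6720/(t^8 - 16*t^7 + 112*t^6 - 448*t^5 + 1120*t^4 - 1792*t^3 + 1792*t^2 - 1024*t + 256)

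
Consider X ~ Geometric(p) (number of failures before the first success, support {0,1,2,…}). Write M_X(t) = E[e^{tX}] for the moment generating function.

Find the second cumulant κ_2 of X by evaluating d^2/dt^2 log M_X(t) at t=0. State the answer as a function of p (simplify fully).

M_X(t) = p/(-(1 - p)*e^(t) + 1)
K_X(t) = log M_X(t) = log(p) - log(-(1 - p)*e^(t) + 1)
D^2[K](t) = (-p*e^(t) + e^(t))/(p^2*e^(2*t) - 2*p*e^(2*t) + 2*p*e^(t) + e^(2*t) - 2*e^(t) + 1)

κ_2 = D^2[K](0) = (1 - p)/p^2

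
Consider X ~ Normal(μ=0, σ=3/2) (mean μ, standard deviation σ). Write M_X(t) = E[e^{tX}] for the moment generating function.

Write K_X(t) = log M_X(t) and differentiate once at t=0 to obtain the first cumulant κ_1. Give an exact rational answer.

κ_1 = dK/dt |_{t=0} = 0

M_X(t) = e^(9*t^2/8)
K_X(t) = log M_X(t) = 9*t^2/8
dK/dt = 9*t/4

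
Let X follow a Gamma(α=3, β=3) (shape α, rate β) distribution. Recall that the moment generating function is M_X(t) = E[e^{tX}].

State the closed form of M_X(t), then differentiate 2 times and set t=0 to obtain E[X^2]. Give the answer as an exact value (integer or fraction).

E[X^2] = D^2[M](0) = 4/3

M_X(t) = 27/(3 - t)^3
D^2[M](t) = -324/(t^5 - 15*t^4 + 90*t^3 - 270*t^2 + 405*t - 243)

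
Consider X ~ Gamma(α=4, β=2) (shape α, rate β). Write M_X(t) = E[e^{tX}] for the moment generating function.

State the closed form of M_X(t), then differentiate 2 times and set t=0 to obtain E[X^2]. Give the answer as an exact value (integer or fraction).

E[X^2] = d^2M/dt^2 |_{t=0} = 5

M_X(t) = 16/(2 - t)^4
dM/dt = -64/(t^5 - 10*t^4 + 40*t^3 - 80*t^2 + 80*t - 32)
d^2M/dt^2 = 320/(t^6 - 12*t^5 + 60*t^4 - 160*t^3 + 240*t^2 - 192*t + 64)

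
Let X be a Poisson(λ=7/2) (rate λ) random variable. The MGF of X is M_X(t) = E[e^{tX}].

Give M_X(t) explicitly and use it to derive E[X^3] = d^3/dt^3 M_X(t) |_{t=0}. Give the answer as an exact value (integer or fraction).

E[X^3] = M′′′(0) = 665/8

M_X(t) = e^(7*e^(t)/2 - 7/2)
M′(t) = 7*e^(-7/2)*e^(t)*e^(7*e^(t)/2)/2
M′′(t) = (49*e^(2*t)*e^(7*e^(t)/2) + 14*e^(t)*e^(7*e^(t)/2))*e^(-7/2)/4
M′′′(t) = (343*e^(3*t)*e^(7*e^(t)/2) + 294*e^(2*t)*e^(7*e^(t)/2) + 28*e^(t)*e^(7*e^(t)/2))*e^(-7/2)/8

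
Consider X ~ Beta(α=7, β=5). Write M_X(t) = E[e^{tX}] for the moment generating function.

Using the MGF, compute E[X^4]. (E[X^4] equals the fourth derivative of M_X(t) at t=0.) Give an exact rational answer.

E[X^4] = M′′′′(0) = 2/13

M_X(t) = ₁F₁(7; 12; t)
M′(t) = 7*₁F₁(8; 13; t)/12
M′′(t) = 14*₁F₁(9; 14; t)/39
M′′′(t) = 3*₁F₁(10; 15; t)/13
M′′′′(t) = 2*₁F₁(11; 16; t)/13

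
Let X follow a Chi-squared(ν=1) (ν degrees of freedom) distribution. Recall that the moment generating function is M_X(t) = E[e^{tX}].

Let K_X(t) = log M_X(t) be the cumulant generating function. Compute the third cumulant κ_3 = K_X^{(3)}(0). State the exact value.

M_X(t) = 1/√(1 - 2*t)
K_X(t) = log M_X(t) = -log(1 - 2*t)/2
dK/dt = -1/(2*t - 1)
d^2K/dt^2 = 2/(4*t^2 - 4*t + 1)
d^3K/dt^3 = -8/(8*t^3 - 12*t^2 + 6*t - 1)

κ_3 = d^3K/dt^3 |_{t=0} = 8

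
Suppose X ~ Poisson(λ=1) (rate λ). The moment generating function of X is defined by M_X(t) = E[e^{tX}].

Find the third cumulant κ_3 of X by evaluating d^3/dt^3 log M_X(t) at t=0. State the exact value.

κ_3 = d^3K/dt^3 |_{t=0} = 1

M_X(t) = e^(e^(t) - 1)
K_X(t) = log M_X(t) = e^(t) - 1
dK/dt = e^(t)
d^2K/dt^2 = e^(t)
d^3K/dt^3 = e^(t)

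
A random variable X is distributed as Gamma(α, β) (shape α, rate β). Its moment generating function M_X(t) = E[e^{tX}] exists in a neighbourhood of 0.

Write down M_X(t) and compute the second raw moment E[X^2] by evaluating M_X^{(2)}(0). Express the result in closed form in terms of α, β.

M_X(t) = (β/(β - t))^α
M^(2)(t) = (α^2*β^α*(1/(β - t))^α + α*β^α*(1/(β - t))^α)/(β^2 - 2*β*t + t^2)

E[X^2] = M^(2)(0) = α*(α + 1)/β^2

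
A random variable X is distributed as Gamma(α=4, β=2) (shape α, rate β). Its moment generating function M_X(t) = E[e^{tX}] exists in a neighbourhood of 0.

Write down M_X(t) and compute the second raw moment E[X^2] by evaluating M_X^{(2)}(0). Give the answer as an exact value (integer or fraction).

E[X^2] = M′′(0) = 5

M_X(t) = 16/(2 - t)^4
M′(t) = -64/(t^5 - 10*t^4 + 40*t^3 - 80*t^2 + 80*t - 32)
M′′(t) = 320/(t^6 - 12*t^5 + 60*t^4 - 160*t^3 + 240*t^2 - 192*t + 64)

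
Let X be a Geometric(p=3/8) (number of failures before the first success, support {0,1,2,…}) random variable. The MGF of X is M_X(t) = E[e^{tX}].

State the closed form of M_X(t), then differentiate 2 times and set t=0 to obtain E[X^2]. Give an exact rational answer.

M_X(t) = 3/(8*(1 - 5*e^(t)/8))
M′(t) = 15*e^(t)/(25*e^(2*t) - 80*e^(t) + 64)
M′′(t) = (-75*e^(2*t) - 120*e^(t))/(125*e^(3*t) - 600*e^(2*t) + 960*e^(t) - 512)

E[X^2] = M′′(0) = 65/9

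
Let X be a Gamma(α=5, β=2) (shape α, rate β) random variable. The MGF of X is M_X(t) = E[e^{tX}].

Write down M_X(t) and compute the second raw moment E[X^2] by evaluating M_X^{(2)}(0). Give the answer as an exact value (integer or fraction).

M_X(t) = 32/(2 - t)^5
D^2[M](t) = -960/(t^7 - 14*t^6 + 84*t^5 - 280*t^4 + 560*t^3 - 672*t^2 + 448*t - 128)

E[X^2] = D^2[M](0) = 15/2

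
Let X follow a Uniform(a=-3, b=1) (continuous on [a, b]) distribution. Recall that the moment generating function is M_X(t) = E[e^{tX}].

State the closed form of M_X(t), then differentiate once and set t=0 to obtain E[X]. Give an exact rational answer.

E[X] = dM/dt |_{t=0} = -1

M_X(t) = (e^(t) - e^(-3*t))/(4*t)
dM/dt = (t*e^(4*t) + 3*t - e^(4*t) + 1)*e^(-3*t)/(4*t^2)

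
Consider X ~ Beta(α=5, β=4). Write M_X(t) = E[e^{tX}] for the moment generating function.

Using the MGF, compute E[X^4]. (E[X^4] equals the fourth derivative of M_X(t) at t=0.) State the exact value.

M_X(t) = ₁F₁(5; 9; t)
dM/dt = 5*₁F₁(6; 10; t)/9
d^2M/dt^2 = ₁F₁(7; 11; t)/3
d^3M/dt^3 = 7*₁F₁(8; 12; t)/33
d^4M/dt^4 = 14*₁F₁(9; 13; t)/99

E[X^4] = d^4M/dt^4 |_{t=0} = 14/99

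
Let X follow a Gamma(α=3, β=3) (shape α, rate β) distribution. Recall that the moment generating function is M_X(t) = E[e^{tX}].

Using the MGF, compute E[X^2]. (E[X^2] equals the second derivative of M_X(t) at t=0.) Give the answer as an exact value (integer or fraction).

M_X(t) = 27/(3 - t)^3
M^(2)(t) = -324/(t^5 - 15*t^4 + 90*t^3 - 270*t^2 + 405*t - 243)

E[X^2] = M^(2)(0) = 4/3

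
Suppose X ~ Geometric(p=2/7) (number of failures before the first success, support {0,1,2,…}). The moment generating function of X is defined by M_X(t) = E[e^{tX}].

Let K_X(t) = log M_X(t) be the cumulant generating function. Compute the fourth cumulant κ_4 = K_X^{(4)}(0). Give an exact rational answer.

M_X(t) = 2/(7*(1 - 5*e^(t)/7))
K_X(t) = log M_X(t) = -log(1 - 5*e^(t)/7) - log(7) + log(2)
K′(t) = -5*e^(t)/(5*e^(t) - 7)
K′′(t) = 35*e^(t)/(25*e^(2*t) - 70*e^(t) + 49)
K′′′(t) = (-175*e^(2*t) - 245*e^(t))/(125*e^(3*t) - 525*e^(2*t) + 735*e^(t) - 343)
K′′′′(t) = (875*e^(3*t) + 4900*e^(2*t) + 1715*e^(t))/(625*e^(4*t) - 3500*e^(3*t) + 7350*e^(2*t) - 6860*e^(t) + 2401)

κ_4 = K′′′′(0) = 3745/8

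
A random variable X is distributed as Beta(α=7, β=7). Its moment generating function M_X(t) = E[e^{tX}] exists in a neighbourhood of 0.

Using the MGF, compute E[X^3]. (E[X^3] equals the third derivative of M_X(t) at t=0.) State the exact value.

E[X^3] = M^(3)(0) = 3/20

M_X(t) = ₁F₁(7; 14; t)
M^(3)(t) = 3*₁F₁(10; 17; t)/20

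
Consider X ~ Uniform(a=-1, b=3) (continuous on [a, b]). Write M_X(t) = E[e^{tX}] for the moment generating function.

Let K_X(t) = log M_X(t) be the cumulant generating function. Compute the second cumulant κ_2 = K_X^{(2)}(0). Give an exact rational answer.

M_X(t) = (e^(3*t) - e^(-t))/(4*t)
K_X(t) = log M_X(t) = -log(t) + log(e^(3*t) - e^(-t)) - 2*log(2)
dK/dt = (3*t*e^(4*t) + t - e^(4*t) + 1)/(t*e^(4*t) - t)
d^2K/dt^2 = (-16*t^2*e^(4*t) + e^(8*t) - 2*e^(4*t) + 1)/(t^2*e^(8*t) - 2*t^2*e^(4*t) + t^2)

κ_2 = d^2K/dt^2 |_{t=0} = 4/3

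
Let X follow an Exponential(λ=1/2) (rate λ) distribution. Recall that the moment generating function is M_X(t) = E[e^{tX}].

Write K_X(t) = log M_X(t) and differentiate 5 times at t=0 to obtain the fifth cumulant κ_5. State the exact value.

M_X(t) = 1/(2*(1/2 - t))
K_X(t) = log M_X(t) = -log(1/2 - t) - log(2)
dK/dt = -2/(2*t - 1)
d^2K/dt^2 = 4/(4*t^2 - 4*t + 1)
d^3K/dt^3 = -16/(8*t^3 - 12*t^2 + 6*t - 1)
d^4K/dt^4 = 96/(16*t^4 - 32*t^3 + 24*t^2 - 8*t + 1)
d^5K/dt^5 = -768/(32*t^5 - 80*t^4 + 80*t^3 - 40*t^2 + 10*t - 1)

κ_5 = d^5K/dt^5 |_{t=0} = 768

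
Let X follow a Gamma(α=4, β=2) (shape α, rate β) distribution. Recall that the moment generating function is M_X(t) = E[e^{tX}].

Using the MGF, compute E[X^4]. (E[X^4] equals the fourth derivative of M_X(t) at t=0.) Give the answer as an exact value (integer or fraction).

M_X(t) = 16/(2 - t)^4
M′(t) = -64/(t^5 - 10*t^4 + 40*t^3 - 80*t^2 + 80*t - 32)
M′′(t) = 320/(t^6 - 12*t^5 + 60*t^4 - 160*t^3 + 240*t^2 - 192*t + 64)
M′′′(t) = -1920/(t^7 - 14*t^6 + 84*t^5 - 280*t^4 + 560*t^3 - 672*t^2 + 448*t - 128)
M′′′′(t) = 13440/(t^8 - 16*t^7 + 112*t^6 - 448*t^5 + 1120*t^4 - 1792*t^3 + 1792*t^2 - 1024*t + 256)

E[X^4] = M′′′′(0) = 105/2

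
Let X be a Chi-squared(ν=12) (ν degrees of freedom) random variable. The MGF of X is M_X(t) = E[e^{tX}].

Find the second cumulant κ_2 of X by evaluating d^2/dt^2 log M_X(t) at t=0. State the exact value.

M_X(t) = (1 - 2*t)^(-6)
K_X(t) = log M_X(t) = -6*log(1 - 2*t)
D^2[K](t) = 24/(4*t^2 - 4*t + 1)

κ_2 = D^2[K](0) = 24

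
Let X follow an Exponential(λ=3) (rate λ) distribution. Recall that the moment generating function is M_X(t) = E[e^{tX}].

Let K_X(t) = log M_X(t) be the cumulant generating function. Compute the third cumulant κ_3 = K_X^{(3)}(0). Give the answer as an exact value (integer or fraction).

κ_3 = K′′′(0) = 2/27

M_X(t) = 3/(3 - t)
K_X(t) = log M_X(t) = -log(3 - t) + log(3)
K′(t) = -1/(t - 3)
K′′(t) = 1/(t^2 - 6*t + 9)
K′′′(t) = -2/(t^3 - 9*t^2 + 27*t - 27)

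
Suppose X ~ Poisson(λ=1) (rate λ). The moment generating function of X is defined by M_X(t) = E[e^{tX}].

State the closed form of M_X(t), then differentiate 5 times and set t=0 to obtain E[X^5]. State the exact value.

E[X^5] = M′′′′′(0) = 52

M_X(t) = e^(e^(t) - 1)
M′(t) = e^(-1)*e^(t)*e^(e^(t))
M′′(t) = (e^(2*t)*e^(e^(t)) + e^(t)*e^(e^(t)))*e^(-1)
M′′′(t) = (e^(3*t)*e^(e^(t)) + 3*e^(2*t)*e^(e^(t)) + e^(t)*e^(e^(t)))*e^(-1)
M′′′′(t) = (e^(4*t)*e^(e^(t)) + 6*e^(3*t)*e^(e^(t)) + 7*e^(2*t)*e^(e^(t)) + e^(t)*e^(e^(t)))*e^(-1)
M′′′′′(t) = (e^(5*t)*e^(e^(t)) + 10*e^(4*t)*e^(e^(t)) + 25*e^(3*t)*e^(e^(t)) + 15*e^(2*t)*e^(e^(t)) + e^(t)*e^(e^(t)))*e^(-1)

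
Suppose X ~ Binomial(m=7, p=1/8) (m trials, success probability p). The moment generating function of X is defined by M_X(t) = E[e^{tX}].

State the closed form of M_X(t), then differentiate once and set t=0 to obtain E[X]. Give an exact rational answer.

M_X(t) = (e^(t)/8 + 7/8)^7
D[M](t) = 7*e^(7*t)/2097152 + 147*e^(6*t)/1048576 + 5145*e^(5*t)/2097152 + 12005*e^(4*t)/524288 + 252105*e^(3*t)/2097152 + 352947*e^(2*t)/1048576 + 823543*e^(t)/2097152

E[X] = D[M](0) = 7/8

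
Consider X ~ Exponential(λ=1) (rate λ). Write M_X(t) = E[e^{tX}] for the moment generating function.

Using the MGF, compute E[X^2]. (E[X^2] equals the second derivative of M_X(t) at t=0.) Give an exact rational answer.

E[X^2] = M′′(0) = 2

M_X(t) = 1/(1 - t)
M′(t) = 1/(t^2 - 2*t + 1)
M′′(t) = -2/(t^3 - 3*t^2 + 3*t - 1)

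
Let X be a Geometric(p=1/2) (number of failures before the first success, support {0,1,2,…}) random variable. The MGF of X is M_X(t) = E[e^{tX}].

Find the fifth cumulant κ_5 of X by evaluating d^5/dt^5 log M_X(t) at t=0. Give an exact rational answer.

κ_5 = K^(5)(0) = 150

M_X(t) = 1/(2*(1 - e^(t)/2))
K_X(t) = log M_X(t) = -log(1 - e^(t)/2) - log(2)
K^(5)(t) = (-2*e^(4*t) - 44*e^(3*t) - 88*e^(2*t) - 16*e^(t))/(e^(5*t) - 10*e^(4*t) + 40*e^(3*t) - 80*e^(2*t) + 80*e^(t) - 32)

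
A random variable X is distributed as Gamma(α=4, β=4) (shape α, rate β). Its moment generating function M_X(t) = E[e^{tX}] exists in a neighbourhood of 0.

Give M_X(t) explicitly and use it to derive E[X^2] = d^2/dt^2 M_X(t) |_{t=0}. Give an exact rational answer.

E[X^2] = M^(2)(0) = 5/4

M_X(t) = 256/(4 - t)^4
M^(2)(t) = 5120/(t^6 - 24*t^5 + 240*t^4 - 1280*t^3 + 3840*t^2 - 6144*t + 4096)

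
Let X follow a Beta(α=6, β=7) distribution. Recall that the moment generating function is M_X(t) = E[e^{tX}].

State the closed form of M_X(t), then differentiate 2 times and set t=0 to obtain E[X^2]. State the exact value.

E[X^2] = M′′(0) = 3/13

M_X(t) = ₁F₁(6; 13; t)
M′(t) = 6*₁F₁(7; 14; t)/13
M′′(t) = 3*₁F₁(8; 15; t)/13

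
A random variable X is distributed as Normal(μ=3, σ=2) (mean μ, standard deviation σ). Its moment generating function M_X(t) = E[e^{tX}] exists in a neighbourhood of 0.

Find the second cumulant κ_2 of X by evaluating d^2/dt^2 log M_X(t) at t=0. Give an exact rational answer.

M_X(t) = e^(2*t^2 + 3*t)
K_X(t) = log M_X(t) = 2*t^2 + 3*t
K′(t) = 4*t + 3
K′′(t) = 4

κ_2 = K′′(0) = 4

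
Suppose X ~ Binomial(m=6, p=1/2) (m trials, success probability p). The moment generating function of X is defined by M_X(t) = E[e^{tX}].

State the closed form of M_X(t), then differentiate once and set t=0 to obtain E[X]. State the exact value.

M_X(t) = (e^(t)/2 + 1/2)^6
D[M](t) = 3*e^(6*t)/32 + 15*e^(5*t)/32 + 15*e^(4*t)/16 + 15*e^(3*t)/16 + 15*e^(2*t)/32 + 3*e^(t)/32

E[X] = D[M](0) = 3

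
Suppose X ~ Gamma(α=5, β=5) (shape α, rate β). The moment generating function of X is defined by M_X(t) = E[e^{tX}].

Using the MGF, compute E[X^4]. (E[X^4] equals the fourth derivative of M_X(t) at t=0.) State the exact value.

E[X^4] = M^(4)(0) = 336/125

M_X(t) = 3125/(5 - t)^5
M^(4)(t) = -5250000/(t^9 - 45*t^8 + 900*t^7 - 10500*t^6 + 78750*t^5 - 393750*t^4 + 1312500*t^3 - 2812500*t^2 + 3515625*t - 1953125)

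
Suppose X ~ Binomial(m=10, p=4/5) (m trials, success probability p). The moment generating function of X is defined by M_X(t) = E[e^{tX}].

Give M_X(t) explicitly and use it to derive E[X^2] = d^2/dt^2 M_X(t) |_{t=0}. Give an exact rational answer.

M_X(t) = (4*e^(t)/5 + 1/5)^10

E[X^2] = M^(2)(0) = 328/5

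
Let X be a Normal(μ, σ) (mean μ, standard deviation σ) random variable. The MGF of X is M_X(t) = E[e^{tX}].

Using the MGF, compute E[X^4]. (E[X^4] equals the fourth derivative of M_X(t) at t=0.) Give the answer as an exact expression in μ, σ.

E[X^4] = D^4[M](0) = μ^4 + 6*μ^2*σ^2 + 3*σ^4

M_X(t) = e^(μ*t + σ^2*t^2/2)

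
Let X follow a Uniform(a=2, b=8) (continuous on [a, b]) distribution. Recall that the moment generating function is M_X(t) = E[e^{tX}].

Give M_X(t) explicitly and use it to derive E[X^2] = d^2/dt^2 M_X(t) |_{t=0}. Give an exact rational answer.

M_X(t) = (e^(8*t) - e^(2*t))/(6*t)
M^(2)(t) = (32*t^2*e^(8*t) - 2*t^2*e^(2*t) - 8*t*e^(8*t) + 2*t*e^(2*t) + e^(8*t) - e^(2*t))/(3*t^3)

E[X^2] = M^(2)(0) = 28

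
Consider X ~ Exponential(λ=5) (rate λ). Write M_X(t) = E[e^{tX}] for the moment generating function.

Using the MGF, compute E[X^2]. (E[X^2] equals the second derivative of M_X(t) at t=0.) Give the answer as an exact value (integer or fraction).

E[X^2] = M^(2)(0) = 2/25

M_X(t) = 5/(5 - t)
M^(2)(t) = -10/(t^3 - 15*t^2 + 75*t - 125)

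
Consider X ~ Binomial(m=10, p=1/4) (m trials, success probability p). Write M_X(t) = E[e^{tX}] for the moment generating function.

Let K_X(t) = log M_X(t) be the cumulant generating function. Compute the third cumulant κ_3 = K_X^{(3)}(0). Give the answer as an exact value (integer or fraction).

κ_3 = d^3K/dt^3 |_{t=0} = 15/16

M_X(t) = (e^(t)/4 + 3/4)^10
K_X(t) = log M_X(t) = 10*log(e^(t)/4 + 3/4)
dK/dt = 10*e^(t)/(e^(t) + 3)
d^2K/dt^2 = 30*e^(t)/(e^(2*t) + 6*e^(t) + 9)
d^3K/dt^3 = (-30*e^(2*t) + 90*e^(t))/(e^(3*t) + 9*e^(2*t) + 27*e^(t) + 27)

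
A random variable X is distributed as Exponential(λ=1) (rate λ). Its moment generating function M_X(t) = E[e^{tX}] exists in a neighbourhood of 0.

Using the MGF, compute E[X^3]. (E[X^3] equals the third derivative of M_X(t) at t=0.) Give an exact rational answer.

M_X(t) = 1/(1 - t)
M′(t) = 1/(t^2 - 2*t + 1)
M′′(t) = -2/(t^3 - 3*t^2 + 3*t - 1)
M′′′(t) = 6/(t^4 - 4*t^3 + 6*t^2 - 4*t + 1)

E[X^3] = M′′′(0) = 6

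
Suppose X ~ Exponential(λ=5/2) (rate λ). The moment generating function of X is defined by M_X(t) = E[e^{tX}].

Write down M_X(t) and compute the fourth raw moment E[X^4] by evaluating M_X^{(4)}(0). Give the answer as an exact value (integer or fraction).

E[X^4] = d^4M/dt^4 |_{t=0} = 384/625

M_X(t) = 5/(2*(5/2 - t))
dM/dt = 10/(4*t^2 - 20*t + 25)
d^2M/dt^2 = -40/(8*t^3 - 60*t^2 + 150*t - 125)
d^3M/dt^3 = 240/(16*t^4 - 160*t^3 + 600*t^2 - 1000*t + 625)
d^4M/dt^4 = -1920/(32*t^5 - 400*t^4 + 2000*t^3 - 5000*t^2 + 6250*t - 3125)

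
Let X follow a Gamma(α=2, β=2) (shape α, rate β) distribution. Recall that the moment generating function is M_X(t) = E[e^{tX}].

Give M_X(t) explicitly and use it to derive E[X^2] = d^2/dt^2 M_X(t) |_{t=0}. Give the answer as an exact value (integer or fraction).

E[X^2] = d^2M/dt^2 |_{t=0} = 3/2

M_X(t) = 4/(2 - t)^2
dM/dt = -8/(t^3 - 6*t^2 + 12*t - 8)
d^2M/dt^2 = 24/(t^4 - 8*t^3 + 24*t^2 - 32*t + 16)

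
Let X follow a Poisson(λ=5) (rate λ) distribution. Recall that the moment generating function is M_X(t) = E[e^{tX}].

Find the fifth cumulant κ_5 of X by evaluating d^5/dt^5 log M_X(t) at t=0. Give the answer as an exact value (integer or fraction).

κ_5 = D^5[K](0) = 5

M_X(t) = e^(5*e^(t) - 5)
K_X(t) = log M_X(t) = 5*e^(t) - 5
D^5[K](t) = 5*e^(t)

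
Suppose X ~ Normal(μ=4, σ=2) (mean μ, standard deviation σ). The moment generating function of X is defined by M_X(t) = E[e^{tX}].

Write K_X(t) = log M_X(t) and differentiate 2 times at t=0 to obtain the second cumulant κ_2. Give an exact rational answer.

M_X(t) = e^(2*t^2 + 4*t)
K_X(t) = log M_X(t) = 2*t^2 + 4*t
K′(t) = 4*t + 4
K′′(t) = 4

κ_2 = K′′(0) = 4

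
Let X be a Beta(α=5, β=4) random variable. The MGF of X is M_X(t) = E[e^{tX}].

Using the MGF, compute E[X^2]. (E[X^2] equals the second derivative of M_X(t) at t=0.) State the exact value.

E[X^2] = M′′(0) = 1/3

M_X(t) = ₁F₁(5; 9; t)
M′(t) = 5*₁F₁(6; 10; t)/9
M′′(t) = ₁F₁(7; 11; t)/3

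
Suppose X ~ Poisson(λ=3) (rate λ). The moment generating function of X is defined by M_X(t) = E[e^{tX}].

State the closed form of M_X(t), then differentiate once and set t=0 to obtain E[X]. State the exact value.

E[X] = dM/dt |_{t=0} = 3

M_X(t) = e^(3*e^(t) - 3)
dM/dt = 3*e^(-3)*e^(t)*e^(3*e^(t))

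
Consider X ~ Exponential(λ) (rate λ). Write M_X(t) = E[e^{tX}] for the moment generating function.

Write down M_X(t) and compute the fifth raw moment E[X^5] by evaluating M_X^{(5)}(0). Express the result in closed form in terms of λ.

M_X(t) = λ/(λ - t)
dM/dt = λ/(λ^2 - 2*λ*t + t^2)
d^2M/dt^2 = -2*λ/(-λ^3 + 3*λ^2*t - 3*λ*t^2 + t^3)
d^3M/dt^3 = 6*λ/(λ^4 - 4*λ^3*t + 6*λ^2*t^2 - 4*λ*t^3 + t^4)
d^4M/dt^4 = -24*λ/(-λ^5 + 5*λ^4*t - 10*λ^3*t^2 + 10*λ^2*t^3 - 5*λ*t^4 + t^5)
d^5M/dt^5 = 120*λ/(λ^6 - 6*λ^5*t + 15*λ^4*t^2 - 20*λ^3*t^3 + 15*λ^2*t^4 - 6*λ*t^5 + t^6)

E[X^5] = d^5M/dt^5 |_{t=0} = 120/λ^5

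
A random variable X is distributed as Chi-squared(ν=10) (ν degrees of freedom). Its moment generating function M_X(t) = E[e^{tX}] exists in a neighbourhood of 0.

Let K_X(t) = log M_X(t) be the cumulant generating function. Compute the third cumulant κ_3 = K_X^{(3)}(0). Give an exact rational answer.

M_X(t) = (1 - 2*t)^(-5)
K_X(t) = log M_X(t) = -5*log(1 - 2*t)
D^3[K](t) = -80/(8*t^3 - 12*t^2 + 6*t - 1)

κ_3 = D^3[K](0) = 80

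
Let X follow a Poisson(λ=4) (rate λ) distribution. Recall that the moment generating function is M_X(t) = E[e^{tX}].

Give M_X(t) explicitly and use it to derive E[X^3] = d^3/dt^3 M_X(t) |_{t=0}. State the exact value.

M_X(t) = e^(4*e^(t) - 4)
M^(3)(t) = (64*e^(3*t)*e^(4*e^(t)) + 48*e^(2*t)*e^(4*e^(t)) + 4*e^(t)*e^(4*e^(t)))*e^(-4)

E[X^3] = M^(3)(0) = 116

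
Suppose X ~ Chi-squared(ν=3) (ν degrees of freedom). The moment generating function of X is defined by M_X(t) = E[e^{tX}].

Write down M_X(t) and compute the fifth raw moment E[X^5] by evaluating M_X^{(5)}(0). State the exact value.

M_X(t) = (1 - 2*t)^(-3/2)
M^(5)(t) = 10395/(64*t^6*√(1 - 2*t) - 192*t^5*√(1 - 2*t) + 240*t^4*√(1 - 2*t) - 160*t^3*√(1 - 2*t) + 60*t^2*√(1 - 2*t) - 12*t*√(1 - 2*t) + √(1 - 2*t))

E[X^5] = M^(5)(0) = 10395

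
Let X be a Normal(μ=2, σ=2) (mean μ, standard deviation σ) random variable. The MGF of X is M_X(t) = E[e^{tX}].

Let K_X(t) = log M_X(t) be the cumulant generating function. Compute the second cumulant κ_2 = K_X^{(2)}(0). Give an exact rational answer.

M_X(t) = e^(2*t^2 + 2*t)
K_X(t) = log M_X(t) = 2*t^2 + 2*t
K′(t) = 4*t + 2
K′′(t) = 4

κ_2 = K′′(0) = 4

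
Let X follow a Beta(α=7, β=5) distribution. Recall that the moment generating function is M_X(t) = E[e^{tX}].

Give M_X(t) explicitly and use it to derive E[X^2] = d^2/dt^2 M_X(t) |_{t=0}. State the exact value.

E[X^2] = M^(2)(0) = 14/39

M_X(t) = ₁F₁(7; 12; t)
M^(2)(t) = 14*₁F₁(9; 14; t)/39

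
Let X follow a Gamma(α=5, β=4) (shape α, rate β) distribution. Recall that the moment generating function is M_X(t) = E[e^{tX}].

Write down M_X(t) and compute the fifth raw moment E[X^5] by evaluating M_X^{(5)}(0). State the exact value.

M_X(t) = 1024/(4 - t)^5
M′(t) = 5120/(t^6 - 24*t^5 + 240*t^4 - 1280*t^3 + 3840*t^2 - 6144*t + 4096)
M′′(t) = -30720/(t^7 - 28*t^6 + 336*t^5 - 2240*t^4 + 8960*t^3 - 21504*t^2 + 28672*t - 16384)
M′′′(t) = 215040/(t^8 - 32*t^7 + 448*t^6 - 3584*t^5 + 17920*t^4 - 57344*t^3 + 114688*t^2 - 131072*t + 65536)
M′′′′(t) = -1720320/(t^9 - 36*t^8 + 576*t^7 - 5376*t^6 + 32256*t^5 - 129024*t^4 + 344064*t^3 - 589824*t^2 + 589824*t - 262144)
M′′′′′(t) = 15482880/(t^10 - 40*t^9 + 720*t^8 - 7680*t^7 + 53760*t^6 - 258048*t^5 + 860160*t^4 - 1966080*t^3 + 2949120*t^2 - 2621440*t + 1048576)

E[X^5] = M′′′′′(0) = 945/64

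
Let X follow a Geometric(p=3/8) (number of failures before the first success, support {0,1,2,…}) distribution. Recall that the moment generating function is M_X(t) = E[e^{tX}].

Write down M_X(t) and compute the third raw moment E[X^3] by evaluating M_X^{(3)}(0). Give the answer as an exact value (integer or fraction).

M_X(t) = 3/(8*(1 - 5*e^(t)/8))
D^3[M](t) = (375*e^(3*t) + 2400*e^(2*t) + 960*e^(t))/(625*e^(4*t) - 4000*e^(3*t) + 9600*e^(2*t) - 10240*e^(t) + 4096)

E[X^3] = D^3[M](0) = 415/9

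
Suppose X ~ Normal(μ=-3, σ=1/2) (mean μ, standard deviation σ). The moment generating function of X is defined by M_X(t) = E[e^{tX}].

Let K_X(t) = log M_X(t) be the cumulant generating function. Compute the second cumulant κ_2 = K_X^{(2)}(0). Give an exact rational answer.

κ_2 = K′′(0) = 1/4

M_X(t) = e^(t^2/8 - 3*t)
K_X(t) = log M_X(t) = t^2/8 - 3*t
K′(t) = t/4 - 3
K′′(t) = 1/4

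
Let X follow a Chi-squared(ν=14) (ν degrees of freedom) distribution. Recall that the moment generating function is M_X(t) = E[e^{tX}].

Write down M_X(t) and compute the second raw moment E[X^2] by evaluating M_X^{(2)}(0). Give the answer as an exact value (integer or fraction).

M_X(t) = (1 - 2*t)^(-7)
dM/dt = 14/(256*t^8 - 1024*t^7 + 1792*t^6 - 1792*t^5 + 1120*t^4 - 448*t^3 + 112*t^2 - 16*t + 1)
d^2M/dt^2 = -224/(512*t^9 - 2304*t^8 + 4608*t^7 - 5376*t^6 + 4032*t^5 - 2016*t^4 + 672*t^3 - 144*t^2 + 18*t - 1)

E[X^2] = d^2M/dt^2 |_{t=0} = 224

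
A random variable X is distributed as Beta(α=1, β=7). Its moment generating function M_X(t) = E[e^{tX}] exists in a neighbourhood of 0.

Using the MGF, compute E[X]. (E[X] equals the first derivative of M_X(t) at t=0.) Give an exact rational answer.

E[X] = dM/dt |_{t=0} = 1/8

M_X(t) = ₁F₁(1; 8; t)
dM/dt = ₁F₁(2; 9; t)/8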